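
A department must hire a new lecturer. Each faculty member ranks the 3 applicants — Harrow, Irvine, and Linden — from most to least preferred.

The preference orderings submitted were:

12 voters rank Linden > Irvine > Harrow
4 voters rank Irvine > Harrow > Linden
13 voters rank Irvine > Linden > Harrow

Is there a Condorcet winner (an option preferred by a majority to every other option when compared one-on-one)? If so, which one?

Irvine

Head-to-head results (29 voters total):
Harrow vs Irvine: Irvine wins 29–0.
Harrow vs Linden: Linden wins 25–4.
Irvine vs Linden: Irvine wins 17–12.
Irvine beats each rival — Harrow (29–0), Linden (17–12) — so Irvine is the Condorcet winner.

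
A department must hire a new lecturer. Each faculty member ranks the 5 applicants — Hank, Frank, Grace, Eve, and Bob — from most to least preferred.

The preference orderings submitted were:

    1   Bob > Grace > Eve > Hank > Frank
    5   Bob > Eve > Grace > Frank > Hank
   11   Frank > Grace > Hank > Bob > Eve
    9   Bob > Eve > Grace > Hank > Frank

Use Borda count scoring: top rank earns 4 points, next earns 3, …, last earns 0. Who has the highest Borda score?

Borda scores:
  Hank: 1 + 5·0 + 11·2 + 9·1 = 32
  Frank: 0 + 5·1 + 11·4 + 9·0 = 49
  Grace: 3 + 5·2 + 11·3 + 9·2 = 64
  Eve: 2 + 5·3 + 11·0 + 9·3 = 44
  Bob: 4 + 5·4 + 11·1 + 9·4 = 71
Bob has the highest total.

Bob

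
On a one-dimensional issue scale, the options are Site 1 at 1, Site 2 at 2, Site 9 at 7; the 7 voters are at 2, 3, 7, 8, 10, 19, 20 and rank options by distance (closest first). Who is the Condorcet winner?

With single-peaked preferences on a line, the Condorcet winner is the candidate closest to the median voter.
The median voter (position 8) is closest to Site 9 at 7.
Check: Site 9 vs Site 1 — voters closer to Site 9: 5 of 7.

Site 9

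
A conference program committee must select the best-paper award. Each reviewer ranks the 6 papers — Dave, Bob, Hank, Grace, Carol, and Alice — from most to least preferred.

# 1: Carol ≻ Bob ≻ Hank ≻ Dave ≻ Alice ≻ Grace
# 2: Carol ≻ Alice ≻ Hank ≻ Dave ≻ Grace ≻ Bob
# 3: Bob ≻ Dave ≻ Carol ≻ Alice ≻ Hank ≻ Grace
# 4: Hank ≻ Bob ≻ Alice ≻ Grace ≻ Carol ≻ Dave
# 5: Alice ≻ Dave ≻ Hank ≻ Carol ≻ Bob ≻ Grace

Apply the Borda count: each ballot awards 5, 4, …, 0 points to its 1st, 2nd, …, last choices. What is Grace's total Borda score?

3

Borda scores:
  Dave: 2 + 2 + 4 + 0 + 4 = 12
  Bob: 4 + 0 + 5 + 4 + 1 = 14
  Hank: 3 + 3 + 1 + 5 + 3 = 15
  Grace: 0 + 1 + 0 + 2 + 0 = 3
  Carol: 5 + 5 + 3 + 1 + 2 = 16
  Alice: 1 + 4 + 2 + 3 + 5 = 15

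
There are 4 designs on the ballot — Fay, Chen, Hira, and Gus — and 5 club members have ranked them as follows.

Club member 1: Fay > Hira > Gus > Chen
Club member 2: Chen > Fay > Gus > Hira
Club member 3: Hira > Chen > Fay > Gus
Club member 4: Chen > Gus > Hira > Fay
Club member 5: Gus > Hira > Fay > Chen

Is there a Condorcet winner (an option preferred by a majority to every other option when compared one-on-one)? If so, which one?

There is no Condorcet winner

Head-to-head results (5 voters total):
Fay vs Chen: Chen wins 3–2.
Fay vs Hira: Hira wins 3–2.
Fay vs Gus: Fay wins 3–2.
Chen vs Hira: Hira wins 3–2.
Chen vs Gus: Chen wins 3–2.
Hira vs Gus: Gus wins 3–2.
No candidate beats all others: Fay beats Gus beats Hira beats Fay, a majority cycle.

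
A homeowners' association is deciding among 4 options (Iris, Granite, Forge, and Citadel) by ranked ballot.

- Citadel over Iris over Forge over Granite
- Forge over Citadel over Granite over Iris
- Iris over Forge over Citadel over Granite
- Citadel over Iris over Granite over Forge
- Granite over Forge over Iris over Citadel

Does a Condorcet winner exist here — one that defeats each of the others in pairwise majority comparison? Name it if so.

Head-to-head results (5 voters total):
Iris vs Granite: Iris wins 3–2.
Iris vs Forge: Iris wins 3–2.
Iris vs Citadel: Citadel wins 3–2.
Granite vs Forge: Forge wins 3–2.
Granite vs Citadel: Citadel wins 4–1.
Forge vs Citadel: Forge wins 3–2.
No candidate beats all others: Iris beats Forge beats Citadel beats Iris, a majority cycle.

No Condorcet winner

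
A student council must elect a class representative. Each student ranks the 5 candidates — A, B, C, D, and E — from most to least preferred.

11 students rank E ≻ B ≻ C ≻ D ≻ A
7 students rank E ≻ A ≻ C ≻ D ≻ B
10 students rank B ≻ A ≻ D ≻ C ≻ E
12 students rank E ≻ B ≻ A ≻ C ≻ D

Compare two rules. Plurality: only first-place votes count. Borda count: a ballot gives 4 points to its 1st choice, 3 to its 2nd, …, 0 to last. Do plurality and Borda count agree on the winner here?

Yes

Plurality first-place counts: A 0, B 10, C 0, D 0, E 30 → E.
Borda totals: A 75, B 109, C 58, D 38, E 120 → E.
The two rules agree on E.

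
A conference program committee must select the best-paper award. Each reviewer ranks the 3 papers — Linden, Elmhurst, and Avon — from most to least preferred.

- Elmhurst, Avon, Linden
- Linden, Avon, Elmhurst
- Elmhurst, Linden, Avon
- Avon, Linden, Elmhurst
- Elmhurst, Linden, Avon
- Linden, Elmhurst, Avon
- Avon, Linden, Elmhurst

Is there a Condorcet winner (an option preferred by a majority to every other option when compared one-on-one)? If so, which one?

Head-to-head results (7 voters total):
Linden vs Elmhurst: Linden wins 4–3.
Linden vs Avon: Linden wins 4–3.
Elmhurst vs Avon: Elmhurst wins 4–3.
Linden beats each rival — Elmhurst (4–3), Avon (4–3) — so Linden is the Condorcet winner.

Linden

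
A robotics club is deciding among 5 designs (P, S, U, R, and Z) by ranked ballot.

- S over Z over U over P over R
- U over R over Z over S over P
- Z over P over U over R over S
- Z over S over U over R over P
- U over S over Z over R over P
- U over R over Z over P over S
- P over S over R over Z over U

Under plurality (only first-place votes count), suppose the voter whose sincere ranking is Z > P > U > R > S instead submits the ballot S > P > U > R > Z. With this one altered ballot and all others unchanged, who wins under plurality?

U

First-place totals with the altered ballot: P 1, S 2, U 3, R 0, Z 1.
The winner is unchanged: still U.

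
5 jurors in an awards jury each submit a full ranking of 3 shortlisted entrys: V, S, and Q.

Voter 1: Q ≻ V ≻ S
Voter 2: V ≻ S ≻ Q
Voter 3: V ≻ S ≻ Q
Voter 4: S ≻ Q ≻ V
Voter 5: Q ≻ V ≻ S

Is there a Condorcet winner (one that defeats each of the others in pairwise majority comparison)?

No

Head-to-head results (5 voters total):
V vs S: V wins 4–1.
V vs Q: Q wins 3–2.
S vs Q: S wins 3–2.
No candidate beats all others: V beats S beats Q beats V, a majority cycle.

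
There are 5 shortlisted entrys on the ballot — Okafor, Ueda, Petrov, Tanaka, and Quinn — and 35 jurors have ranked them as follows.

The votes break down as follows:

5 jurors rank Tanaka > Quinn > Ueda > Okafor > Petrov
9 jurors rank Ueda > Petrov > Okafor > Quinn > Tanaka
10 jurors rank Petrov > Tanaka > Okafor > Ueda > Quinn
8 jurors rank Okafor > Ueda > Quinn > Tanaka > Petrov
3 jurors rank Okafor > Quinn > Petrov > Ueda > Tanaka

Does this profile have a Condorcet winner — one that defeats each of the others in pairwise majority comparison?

No

Head-to-head results (35 voters total):
Okafor vs Ueda: Okafor wins 21–14.
Okafor vs Petrov: Petrov wins 19–16.
Okafor vs Tanaka: Okafor wins 20–15.
Okafor vs Quinn: Okafor wins 30–5.
Ueda vs Petrov: Ueda wins 22–13.
Ueda vs Tanaka: Ueda wins 20–15.
Ueda vs Quinn: Ueda wins 27–8.
Petrov vs Tanaka: Petrov wins 22–13.
Petrov vs Quinn: Petrov wins 19–16.
Tanaka vs Quinn: Quinn wins 20–15.
No candidate beats all others: Okafor beats Ueda beats Petrov beats Okafor, a majority cycle.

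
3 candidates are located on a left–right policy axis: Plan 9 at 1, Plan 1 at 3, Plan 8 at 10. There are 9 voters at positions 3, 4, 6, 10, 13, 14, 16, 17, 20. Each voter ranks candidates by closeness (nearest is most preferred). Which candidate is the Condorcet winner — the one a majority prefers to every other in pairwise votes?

Plan 8

With single-peaked preferences on a line, the Condorcet winner is the candidate closest to the median voter.
The median voter (position 13) is closest to Plan 8 at 10.
Check: Plan 8 vs Plan 9 — voters closer to Plan 8: 7 of 9.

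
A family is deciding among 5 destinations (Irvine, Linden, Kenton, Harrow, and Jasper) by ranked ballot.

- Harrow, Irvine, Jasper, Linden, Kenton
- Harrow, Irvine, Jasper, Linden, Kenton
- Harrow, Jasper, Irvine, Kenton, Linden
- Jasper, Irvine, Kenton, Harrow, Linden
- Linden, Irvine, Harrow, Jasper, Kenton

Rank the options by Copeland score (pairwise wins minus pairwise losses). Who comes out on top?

Pairwise results:
  Irvine vs Linden: Irvine wins 4–1.
  Irvine vs Kenton: Irvine wins 5–0.
  Irvine vs Harrow: Harrow wins 3–2.
  Irvine vs Jasper: Irvine wins 3–2.
  Linden vs Kenton: Linden wins 3–2.
  Linden vs Harrow: Harrow wins 4–1.
  Linden vs Jasper: Jasper wins 4–1.
  Kenton vs Harrow: Harrow wins 4–1.
  Kenton vs Jasper: Jasper wins 5–0.
  Harrow vs Jasper: Harrow wins 4–1.
Copeland scores (wins − losses):
  Irvine: 3 − 1 = 2
  Linden: 1 − 3 = -2
  Kenton: 0 − 4 = -4
  Harrow: 4 − 0 = 4
  Jasper: 2 − 2 = 0
Harrow has the best Copeland score.

Harrow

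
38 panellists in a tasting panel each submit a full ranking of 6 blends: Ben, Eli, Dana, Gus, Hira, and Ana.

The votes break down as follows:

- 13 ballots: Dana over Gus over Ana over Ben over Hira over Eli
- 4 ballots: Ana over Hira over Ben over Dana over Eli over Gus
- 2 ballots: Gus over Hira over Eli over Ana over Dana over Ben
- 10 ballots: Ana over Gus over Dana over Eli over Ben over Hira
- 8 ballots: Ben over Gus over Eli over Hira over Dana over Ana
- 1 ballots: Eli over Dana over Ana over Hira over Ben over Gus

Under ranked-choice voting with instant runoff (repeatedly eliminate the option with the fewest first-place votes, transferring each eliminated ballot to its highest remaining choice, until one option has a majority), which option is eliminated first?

Round 1: Ana 14, Dana 13, Ben 8, Gus 2, Eli 1, Hira 0. Hira has the fewest and is eliminated.
Round 2: Ana 14, Dana 13, Ben 8, Gus 2, Eli 1. Eli has the fewest and is eliminated.
Round 3: Dana 14, Ana 14, Ben 8, Gus 2. Gus has the fewest and is eliminated.
Round 4: Ana 16, Dana 14, Ben 8. Ben has the fewest and is eliminated.
Round 5: Dana 22, Ana 16. Dana has a majority.

Hira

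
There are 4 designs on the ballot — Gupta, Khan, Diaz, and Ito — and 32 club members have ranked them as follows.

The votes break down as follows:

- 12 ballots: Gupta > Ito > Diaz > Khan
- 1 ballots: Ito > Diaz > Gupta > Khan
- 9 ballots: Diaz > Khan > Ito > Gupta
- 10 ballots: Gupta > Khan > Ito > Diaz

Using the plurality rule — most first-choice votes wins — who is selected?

Gupta

First-place vote totals:
  Gupta: 22
  Khan: 0
  Diaz: 9
  Ito: 1
Gupta has the most first-place votes.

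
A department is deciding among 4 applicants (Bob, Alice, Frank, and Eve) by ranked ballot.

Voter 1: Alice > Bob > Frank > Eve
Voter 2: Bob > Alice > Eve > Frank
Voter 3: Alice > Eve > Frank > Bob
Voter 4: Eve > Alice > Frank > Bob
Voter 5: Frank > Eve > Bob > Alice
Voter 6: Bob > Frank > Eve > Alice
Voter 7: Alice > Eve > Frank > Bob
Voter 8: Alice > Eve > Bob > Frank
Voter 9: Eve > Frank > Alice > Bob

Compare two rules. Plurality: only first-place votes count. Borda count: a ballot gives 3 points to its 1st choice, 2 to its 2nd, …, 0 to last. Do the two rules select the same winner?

Yes

Plurality first-place counts: Bob 2, Alice 4, Frank 1, Eve 2 → Alice.
Borda totals: Bob 10, Alice 17, Frank 11, Eve 16 → Alice.
The two rules agree on Alice.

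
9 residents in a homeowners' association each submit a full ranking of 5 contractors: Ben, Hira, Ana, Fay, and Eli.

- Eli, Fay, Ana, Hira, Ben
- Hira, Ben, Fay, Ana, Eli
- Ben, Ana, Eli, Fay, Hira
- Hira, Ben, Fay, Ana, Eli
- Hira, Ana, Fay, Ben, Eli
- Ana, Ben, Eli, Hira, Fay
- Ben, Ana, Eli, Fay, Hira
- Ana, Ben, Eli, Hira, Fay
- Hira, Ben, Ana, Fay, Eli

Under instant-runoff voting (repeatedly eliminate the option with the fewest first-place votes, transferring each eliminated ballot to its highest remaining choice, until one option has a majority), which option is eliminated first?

Round 1: Hira 4, Ben 2, Ana 2, Eli 1, Fay 0. Fay has the fewest and is eliminated.
Round 2: Hira 4, Ben 2, Ana 2, Eli 1. Eli has the fewest and is eliminated.
Round 3: Hira 4, Ana 3, Ben 2. Ben has the fewest and is eliminated.
Round 4: Ana 5, Hira 4. Ana has a majority.

Fay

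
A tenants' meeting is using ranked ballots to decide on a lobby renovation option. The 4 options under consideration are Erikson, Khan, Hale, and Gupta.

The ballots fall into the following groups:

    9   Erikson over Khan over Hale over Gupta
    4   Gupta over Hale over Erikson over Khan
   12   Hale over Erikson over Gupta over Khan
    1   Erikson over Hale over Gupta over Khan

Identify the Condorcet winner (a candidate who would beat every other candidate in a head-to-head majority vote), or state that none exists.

Head-to-head results (26 voters total):
Erikson vs Khan: Erikson wins 26–0.
Erikson vs Hale: Hale wins 16–10.
Erikson vs Gupta: Erikson wins 22–4.
Khan vs Hale: Hale wins 17–9.
Khan vs Gupta: Gupta wins 17–9.
Hale vs Gupta: Hale wins 22–4.
Hale beats each rival — Erikson (16–10), Khan (17–9), Gupta (22–4) — so Hale is the Condorcet winner.

Hale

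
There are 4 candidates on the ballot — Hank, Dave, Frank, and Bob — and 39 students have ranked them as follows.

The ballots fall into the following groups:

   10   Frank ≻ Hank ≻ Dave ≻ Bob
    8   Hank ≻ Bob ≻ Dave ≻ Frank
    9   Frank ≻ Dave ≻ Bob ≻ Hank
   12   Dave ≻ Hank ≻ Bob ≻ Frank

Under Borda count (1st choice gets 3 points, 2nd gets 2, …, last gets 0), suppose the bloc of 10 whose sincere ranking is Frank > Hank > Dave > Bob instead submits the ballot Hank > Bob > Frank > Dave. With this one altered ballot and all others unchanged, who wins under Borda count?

Hank

Borda totals with the altered ballot: Hank 78, Dave 62, Frank 37, Bob 57.
The switch changes the winner from Dave to Hank.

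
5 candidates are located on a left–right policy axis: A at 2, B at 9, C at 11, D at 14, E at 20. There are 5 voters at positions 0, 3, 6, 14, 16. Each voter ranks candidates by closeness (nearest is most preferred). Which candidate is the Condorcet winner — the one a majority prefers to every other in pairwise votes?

B

With single-peaked preferences on a line, the Condorcet winner is the candidate closest to the median voter.
The median voter (position 6) is closest to B at 9.
Check: B vs E — voters closer to B: 4 of 5.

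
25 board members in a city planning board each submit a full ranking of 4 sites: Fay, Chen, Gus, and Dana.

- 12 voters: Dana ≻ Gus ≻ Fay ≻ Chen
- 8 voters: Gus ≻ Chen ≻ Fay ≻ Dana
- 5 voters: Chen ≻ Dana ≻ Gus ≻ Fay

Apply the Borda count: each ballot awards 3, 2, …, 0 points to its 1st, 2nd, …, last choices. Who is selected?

Gus

Borda scores:
  Fay: 12·1 + 8·1 + 5·0 = 20
  Chen: 12·0 + 8·2 + 5·3 = 31
  Gus: 12·2 + 8·3 + 5·1 = 53
  Dana: 12·3 + 8·0 + 5·2 = 46
Gus has the highest total.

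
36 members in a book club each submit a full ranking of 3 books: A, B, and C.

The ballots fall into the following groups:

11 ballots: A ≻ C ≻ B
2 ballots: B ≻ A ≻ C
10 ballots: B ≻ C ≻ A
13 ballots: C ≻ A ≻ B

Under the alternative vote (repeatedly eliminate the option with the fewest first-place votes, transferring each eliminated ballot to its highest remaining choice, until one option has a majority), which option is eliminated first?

Round 1: C 13, B 12, A 11. A has the fewest and is eliminated.
Round 2: C 24, B 12. C has a majority.

A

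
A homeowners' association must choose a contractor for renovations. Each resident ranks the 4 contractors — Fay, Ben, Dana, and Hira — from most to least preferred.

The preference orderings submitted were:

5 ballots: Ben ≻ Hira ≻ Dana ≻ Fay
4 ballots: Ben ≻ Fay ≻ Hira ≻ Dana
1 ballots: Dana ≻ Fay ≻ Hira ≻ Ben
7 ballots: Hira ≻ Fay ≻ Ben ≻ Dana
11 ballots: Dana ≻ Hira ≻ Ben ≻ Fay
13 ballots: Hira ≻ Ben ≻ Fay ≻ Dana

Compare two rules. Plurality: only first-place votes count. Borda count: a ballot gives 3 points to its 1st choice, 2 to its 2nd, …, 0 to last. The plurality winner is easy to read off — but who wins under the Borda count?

Plurality first-place counts: Fay 0, Ben 9, Dana 12, Hira 20 → Hira.
Borda totals: Fay 37, Ben 71, Dana 41, Hira 97 → Hira.

Hira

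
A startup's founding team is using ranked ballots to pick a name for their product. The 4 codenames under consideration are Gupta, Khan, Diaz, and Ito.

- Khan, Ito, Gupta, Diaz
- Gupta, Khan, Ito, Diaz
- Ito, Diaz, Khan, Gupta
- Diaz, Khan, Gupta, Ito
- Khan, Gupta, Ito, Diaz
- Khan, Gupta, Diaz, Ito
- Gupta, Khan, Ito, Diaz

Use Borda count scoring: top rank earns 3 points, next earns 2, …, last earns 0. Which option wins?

Khan

Borda scores:
  Gupta: 1 + 3 + 0 + 1 + 2 + 2 + 3 = 12
  Khan: 3 + 2 + 1 + 2 + 3 + 3 + 2 = 16
  Diaz: 0 + 0 + 2 + 3 + 0 + 1 + 0 = 6
  Ito: 2 + 1 + 3 + 0 + 1 + 0 + 1 = 8
Khan has the highest total.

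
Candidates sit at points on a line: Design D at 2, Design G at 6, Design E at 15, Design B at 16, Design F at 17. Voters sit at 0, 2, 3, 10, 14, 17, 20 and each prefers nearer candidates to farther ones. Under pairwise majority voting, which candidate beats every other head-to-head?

Design G

With single-peaked preferences on a line, the Condorcet winner is the candidate closest to the median voter.
The median voter (position 10) is closest to Design G at 6.
Check: Design G vs Design F — voters closer to Design G: 4 of 7.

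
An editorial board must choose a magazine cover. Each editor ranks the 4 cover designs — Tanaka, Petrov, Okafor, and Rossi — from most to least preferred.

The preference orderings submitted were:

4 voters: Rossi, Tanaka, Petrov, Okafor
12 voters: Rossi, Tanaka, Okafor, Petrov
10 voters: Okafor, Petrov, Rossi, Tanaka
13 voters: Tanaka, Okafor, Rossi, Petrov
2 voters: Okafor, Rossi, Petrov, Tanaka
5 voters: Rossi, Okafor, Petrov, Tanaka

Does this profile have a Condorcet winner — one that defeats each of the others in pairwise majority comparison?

No

Head-to-head results (46 voters total):
Tanaka vs Petrov: Tanaka wins 29–17.
Tanaka vs Okafor: Tanaka wins 29–17.
Tanaka vs Rossi: Rossi wins 33–13.
Petrov vs Okafor: Okafor wins 42–4.
Petrov vs Rossi: Rossi wins 36–10.
Okafor vs Rossi: Okafor wins 25–21.
No candidate beats all others: Tanaka beats Okafor beats Rossi beats Tanaka, a majority cycle.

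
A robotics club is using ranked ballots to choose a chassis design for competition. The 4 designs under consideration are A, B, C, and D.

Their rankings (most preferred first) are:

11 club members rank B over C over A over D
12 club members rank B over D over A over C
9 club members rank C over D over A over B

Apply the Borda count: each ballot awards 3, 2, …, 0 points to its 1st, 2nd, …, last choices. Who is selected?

Borda scores:
  A: 11·1 + 12·1 + 9·1 = 32
  B: 11·3 + 12·3 + 9·0 = 69
  C: 11·2 + 12·0 + 9·3 = 49
  D: 11·0 + 12·2 + 9·2 = 42
B has the highest total.

B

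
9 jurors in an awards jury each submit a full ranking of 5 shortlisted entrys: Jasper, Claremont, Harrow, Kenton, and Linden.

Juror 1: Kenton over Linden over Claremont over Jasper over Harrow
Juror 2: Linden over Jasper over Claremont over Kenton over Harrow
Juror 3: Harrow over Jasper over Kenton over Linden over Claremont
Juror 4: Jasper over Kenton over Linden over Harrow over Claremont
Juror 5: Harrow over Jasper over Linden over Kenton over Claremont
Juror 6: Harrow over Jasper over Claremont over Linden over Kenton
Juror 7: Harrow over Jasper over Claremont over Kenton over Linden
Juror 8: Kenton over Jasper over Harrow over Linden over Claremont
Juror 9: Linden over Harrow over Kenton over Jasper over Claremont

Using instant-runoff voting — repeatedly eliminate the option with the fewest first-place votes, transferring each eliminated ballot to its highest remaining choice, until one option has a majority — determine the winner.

Round 1: Harrow 4, Kenton 2, Linden 2, Jasper 1, Claremont 0. Claremont has the fewest and is eliminated.
Round 2: Harrow 4, Kenton 2, Linden 2, Jasper 1. Jasper has the fewest and is eliminated.
Round 3: Harrow 4, Kenton 3, Linden 2. Linden has the fewest and is eliminated.
Round 4: Harrow 5, Kenton 4. Harrow has a majority.

Harrow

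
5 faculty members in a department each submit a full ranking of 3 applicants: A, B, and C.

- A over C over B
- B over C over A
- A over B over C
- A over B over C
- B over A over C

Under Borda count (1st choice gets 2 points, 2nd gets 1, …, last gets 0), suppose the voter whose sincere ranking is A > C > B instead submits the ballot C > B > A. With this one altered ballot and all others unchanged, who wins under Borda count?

B

Borda totals with the altered ballot: A 5, B 7, C 3.
The switch changes the winner from A to B.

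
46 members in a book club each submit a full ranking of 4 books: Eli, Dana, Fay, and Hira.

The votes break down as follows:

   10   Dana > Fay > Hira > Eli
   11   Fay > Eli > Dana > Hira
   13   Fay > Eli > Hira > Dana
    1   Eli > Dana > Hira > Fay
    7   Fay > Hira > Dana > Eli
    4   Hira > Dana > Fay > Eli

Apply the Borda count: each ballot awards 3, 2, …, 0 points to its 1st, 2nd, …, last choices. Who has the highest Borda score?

Fay

Borda scores:
  Eli: 10·0 + 11·2 + 13·2 + 3 + 7·0 + 4·0 = 51
  Dana: 10·3 + 11·1 + 13·0 + 2 + 7·1 + 4·2 = 58
  Fay: 10·2 + 11·3 + 13·3 + 0 + 7·3 + 4·1 = 117
  Hira: 10·1 + 11·0 + 13·1 + 1 + 7·2 + 4·3 = 50
Fay has the highest total.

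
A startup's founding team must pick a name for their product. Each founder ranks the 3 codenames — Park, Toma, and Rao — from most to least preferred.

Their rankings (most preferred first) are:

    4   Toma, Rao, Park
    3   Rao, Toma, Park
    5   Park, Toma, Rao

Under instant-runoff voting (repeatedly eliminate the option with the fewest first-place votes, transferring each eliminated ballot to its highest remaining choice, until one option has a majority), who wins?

Toma

Round 1: Park 5, Toma 4, Rao 3. Rao has the fewest and is eliminated.
Round 2: Toma 7, Park 5. Toma has a majority.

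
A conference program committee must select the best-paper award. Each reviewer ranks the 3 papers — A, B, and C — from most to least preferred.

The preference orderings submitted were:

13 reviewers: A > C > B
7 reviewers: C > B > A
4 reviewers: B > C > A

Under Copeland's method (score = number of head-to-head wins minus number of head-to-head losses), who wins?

A

Pairwise results:
  A vs B: A wins 13–11.
  A vs C: A wins 13–11.
  B vs C: C wins 20–4.
Copeland scores (wins − losses):
  A: 2 − 0 = 2
  B: 0 − 2 = -2
  C: 1 − 1 = 0
A has the best Copeland score.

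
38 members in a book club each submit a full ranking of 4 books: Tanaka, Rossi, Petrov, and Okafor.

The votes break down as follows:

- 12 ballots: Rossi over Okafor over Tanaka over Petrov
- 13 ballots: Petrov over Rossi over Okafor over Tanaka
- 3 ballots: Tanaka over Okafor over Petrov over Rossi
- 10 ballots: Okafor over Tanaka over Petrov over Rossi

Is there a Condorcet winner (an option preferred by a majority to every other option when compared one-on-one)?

No

Head-to-head results (38 voters total):
Tanaka vs Rossi: Rossi wins 25–13.
Tanaka vs Petrov: Tanaka wins 25–13.
Tanaka vs Okafor: Okafor wins 35–3.
Rossi vs Petrov: Petrov wins 26–12.
Rossi vs Okafor: Rossi wins 25–13.
Petrov vs Okafor: Okafor wins 25–13.
No candidate beats all others: Tanaka beats Petrov beats Rossi beats Tanaka, a majority cycle.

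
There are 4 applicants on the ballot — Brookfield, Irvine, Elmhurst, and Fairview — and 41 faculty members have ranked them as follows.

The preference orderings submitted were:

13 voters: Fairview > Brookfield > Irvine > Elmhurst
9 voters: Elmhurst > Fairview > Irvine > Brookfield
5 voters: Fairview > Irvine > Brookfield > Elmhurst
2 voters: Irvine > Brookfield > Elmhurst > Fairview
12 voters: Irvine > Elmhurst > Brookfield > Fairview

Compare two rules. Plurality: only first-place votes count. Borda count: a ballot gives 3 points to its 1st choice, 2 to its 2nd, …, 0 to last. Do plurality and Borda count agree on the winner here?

Plurality first-place counts: Brookfield 0, Irvine 14, Elmhurst 9, Fairview 18 → Fairview.
Borda totals: Brookfield 47, Irvine 74, Elmhurst 53, Fairview 72 → Irvine.
The two rules disagree: plurality picks Fairview, Borda picks Irvine.

No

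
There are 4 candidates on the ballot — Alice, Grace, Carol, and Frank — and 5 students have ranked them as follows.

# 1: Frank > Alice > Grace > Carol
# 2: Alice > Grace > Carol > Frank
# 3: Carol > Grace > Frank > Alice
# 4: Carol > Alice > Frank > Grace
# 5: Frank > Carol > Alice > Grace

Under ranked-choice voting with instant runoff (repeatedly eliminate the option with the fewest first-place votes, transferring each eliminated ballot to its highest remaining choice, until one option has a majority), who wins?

Round 1: Carol 2, Frank 2, Alice 1, Grace 0. Grace has the fewest and is eliminated.
Round 2: Carol 2, Frank 2, Alice 1. Alice has the fewest and is eliminated.
Round 3: Carol 3, Frank 2. Carol has a majority.

Carol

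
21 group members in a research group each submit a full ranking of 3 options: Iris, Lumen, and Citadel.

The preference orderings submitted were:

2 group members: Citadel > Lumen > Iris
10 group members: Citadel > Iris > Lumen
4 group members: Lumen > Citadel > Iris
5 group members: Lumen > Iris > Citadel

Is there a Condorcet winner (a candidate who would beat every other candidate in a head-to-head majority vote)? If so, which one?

Citadel

Head-to-head results (21 voters total):
Iris vs Lumen: Lumen wins 11–10.
Iris vs Citadel: Citadel wins 16–5.
Lumen vs Citadel: Citadel wins 12–9.
Citadel beats each rival — Iris (16–5), Lumen (12–9) — so Citadel is the Condorcet winner.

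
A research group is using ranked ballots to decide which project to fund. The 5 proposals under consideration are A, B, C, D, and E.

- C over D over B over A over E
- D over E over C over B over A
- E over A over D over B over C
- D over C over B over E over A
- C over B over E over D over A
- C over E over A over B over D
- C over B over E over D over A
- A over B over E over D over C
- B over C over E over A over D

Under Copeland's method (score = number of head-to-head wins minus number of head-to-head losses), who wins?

Pairwise results:
  A vs B: B wins 6–3.
  A vs C: C wins 7–2.
  A vs D: D wins 5–4.
  A vs E: E wins 7–2.
  B vs C: C wins 6–3.
  B vs D: B wins 5–4.
  B vs E: B wins 6–3.
  C vs D: C wins 5–4.
  C vs E: C wins 6–3.
  D vs E: E wins 6–3.
Copeland scores (wins − losses):
  A: 0 − 4 = -4
  B: 3 − 1 = 2
  C: 4 − 0 = 4
  D: 1 − 3 = -2
  E: 2 − 2 = 0
C has the best Copeland score.

C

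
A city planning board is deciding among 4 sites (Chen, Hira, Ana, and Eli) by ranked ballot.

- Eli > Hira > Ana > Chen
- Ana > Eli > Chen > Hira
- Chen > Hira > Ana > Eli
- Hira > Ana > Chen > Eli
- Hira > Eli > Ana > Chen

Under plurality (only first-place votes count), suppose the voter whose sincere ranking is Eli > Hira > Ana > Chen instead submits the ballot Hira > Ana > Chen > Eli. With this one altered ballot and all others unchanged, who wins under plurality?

First-place totals with the altered ballot: Chen 1, Hira 3, Ana 1, Eli 0.
The winner is unchanged: still Hira.

Hira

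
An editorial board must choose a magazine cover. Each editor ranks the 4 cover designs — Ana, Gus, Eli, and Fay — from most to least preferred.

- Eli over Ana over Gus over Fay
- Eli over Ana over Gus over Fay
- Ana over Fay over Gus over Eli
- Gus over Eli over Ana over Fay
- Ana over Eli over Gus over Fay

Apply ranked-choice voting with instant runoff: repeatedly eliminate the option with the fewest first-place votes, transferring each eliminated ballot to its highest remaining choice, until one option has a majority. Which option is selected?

Eli

Round 1: Ana 2, Eli 2, Gus 1, Fay 0. Fay has the fewest and is eliminated.
Round 2: Ana 2, Eli 2, Gus 1. Gus has the fewest and is eliminated.
Round 3: Eli 3, Ana 2. Eli has a majority.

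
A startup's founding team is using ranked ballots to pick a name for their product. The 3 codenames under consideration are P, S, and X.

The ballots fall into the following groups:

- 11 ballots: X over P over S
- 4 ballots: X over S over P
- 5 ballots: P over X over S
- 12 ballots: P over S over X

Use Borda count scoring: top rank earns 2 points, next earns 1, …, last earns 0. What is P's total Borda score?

Borda scores:
  P: 11·1 + 4·0 + 5·2 + 12·2 = 45
  S: 11·0 + 4·1 + 5·0 + 12·1 = 16
  X: 11·2 + 4·2 + 5·1 + 12·0 = 35

45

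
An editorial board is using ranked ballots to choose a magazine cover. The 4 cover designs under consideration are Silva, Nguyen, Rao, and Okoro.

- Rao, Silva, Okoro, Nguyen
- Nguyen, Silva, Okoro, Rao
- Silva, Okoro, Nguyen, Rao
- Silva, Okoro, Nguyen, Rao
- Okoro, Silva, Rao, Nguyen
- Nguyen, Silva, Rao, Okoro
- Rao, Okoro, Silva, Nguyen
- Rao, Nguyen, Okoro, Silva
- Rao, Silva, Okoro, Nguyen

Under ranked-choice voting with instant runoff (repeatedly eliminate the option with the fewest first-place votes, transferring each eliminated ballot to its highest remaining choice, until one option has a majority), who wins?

Silva

Round 1: Rao 4, Silva 2, Nguyen 2, Okoro 1. Okoro has the fewest and is eliminated.
Round 2: Rao 4, Silva 3, Nguyen 2. Nguyen has the fewest and is eliminated.
Round 3: Silva 5, Rao 4. Silva has a majority.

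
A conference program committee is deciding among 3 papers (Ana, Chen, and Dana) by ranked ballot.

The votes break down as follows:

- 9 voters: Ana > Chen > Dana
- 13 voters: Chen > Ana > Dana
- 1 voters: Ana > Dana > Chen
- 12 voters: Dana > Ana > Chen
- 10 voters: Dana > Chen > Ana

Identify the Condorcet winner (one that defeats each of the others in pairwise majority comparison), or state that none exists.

Head-to-head results (45 voters total):
Ana vs Chen: Chen wins 23–22.
Ana vs Dana: Ana wins 23–22.
Chen vs Dana: Dana wins 23–22.
No candidate beats all others: Ana beats Dana beats Chen beats Ana, a majority cycle.

There is no Condorcet winner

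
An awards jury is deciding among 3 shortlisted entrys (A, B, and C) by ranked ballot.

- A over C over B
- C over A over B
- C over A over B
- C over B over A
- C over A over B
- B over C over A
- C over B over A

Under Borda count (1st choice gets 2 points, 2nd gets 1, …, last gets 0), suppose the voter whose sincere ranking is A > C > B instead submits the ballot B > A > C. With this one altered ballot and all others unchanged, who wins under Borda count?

Borda totals with the altered ballot: A 4, B 6, C 11.
The winner is unchanged: still C.

C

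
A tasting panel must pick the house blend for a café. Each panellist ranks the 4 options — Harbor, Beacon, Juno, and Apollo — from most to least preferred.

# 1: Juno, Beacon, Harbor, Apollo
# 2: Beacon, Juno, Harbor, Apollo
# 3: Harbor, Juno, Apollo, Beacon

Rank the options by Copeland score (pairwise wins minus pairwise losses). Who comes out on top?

Pairwise results:
  Harbor vs Beacon: Beacon wins 2–1.
  Harbor vs Juno: Juno wins 2–1.
  Harbor vs Apollo: Harbor wins 3–0.
  Beacon vs Juno: Juno wins 2–1.
  Beacon vs Apollo: Beacon wins 2–1.
  Juno vs Apollo: Juno wins 3–0.
Copeland scores (wins − losses):
  Harbor: 1 − 2 = -1
  Beacon: 2 − 1 = 1
  Juno: 3 − 0 = 3
  Apollo: 0 − 3 = -3
Juno has the best Copeland score.

Juno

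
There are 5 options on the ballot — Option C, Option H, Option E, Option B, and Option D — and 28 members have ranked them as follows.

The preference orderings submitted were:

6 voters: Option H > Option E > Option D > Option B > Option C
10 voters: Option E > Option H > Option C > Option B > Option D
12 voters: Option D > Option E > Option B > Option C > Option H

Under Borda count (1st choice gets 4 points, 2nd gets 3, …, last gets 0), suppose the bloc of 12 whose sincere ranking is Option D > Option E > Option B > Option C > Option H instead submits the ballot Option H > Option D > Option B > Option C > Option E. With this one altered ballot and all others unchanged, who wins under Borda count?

Borda totals with the altered ballot: Option C 32, Option H 102, Option E 58, Option B 40, Option D 48.
The switch changes the winner from Option E to Option H.

Option H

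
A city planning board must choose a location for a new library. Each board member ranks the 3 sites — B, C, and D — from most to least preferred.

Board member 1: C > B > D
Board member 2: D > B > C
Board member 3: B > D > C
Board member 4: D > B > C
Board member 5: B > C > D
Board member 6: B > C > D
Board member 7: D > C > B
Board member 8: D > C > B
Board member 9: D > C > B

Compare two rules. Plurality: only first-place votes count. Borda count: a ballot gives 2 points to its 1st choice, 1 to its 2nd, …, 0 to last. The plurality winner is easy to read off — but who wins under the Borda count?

Plurality first-place counts: B 3, C 1, D 5 → D.
Borda totals: B 9, C 7, D 11 → D.

D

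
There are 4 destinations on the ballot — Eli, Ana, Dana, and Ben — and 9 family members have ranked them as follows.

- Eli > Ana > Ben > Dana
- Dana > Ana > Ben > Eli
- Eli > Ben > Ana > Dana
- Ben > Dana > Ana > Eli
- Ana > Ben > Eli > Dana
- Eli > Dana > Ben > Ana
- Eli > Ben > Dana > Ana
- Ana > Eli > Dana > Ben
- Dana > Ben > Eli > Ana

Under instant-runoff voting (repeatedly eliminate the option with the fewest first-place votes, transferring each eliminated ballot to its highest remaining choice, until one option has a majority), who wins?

Eli

Round 1: Eli 4, Ana 2, Dana 2, Ben 1. Ben has the fewest and is eliminated.
Round 2: Eli 4, Dana 3, Ana 2. Ana has the fewest and is eliminated.
Round 3: Eli 6, Dana 3. Eli has a majority.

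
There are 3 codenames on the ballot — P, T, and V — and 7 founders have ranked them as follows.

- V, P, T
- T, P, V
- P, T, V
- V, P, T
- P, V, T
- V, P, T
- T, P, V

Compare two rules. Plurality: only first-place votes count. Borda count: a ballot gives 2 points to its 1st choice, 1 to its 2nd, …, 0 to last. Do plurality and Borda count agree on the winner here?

Plurality first-place counts: P 2, T 2, V 3 → V.
Borda totals: P 9, T 5, V 7 → P.
The two rules disagree: plurality picks V, Borda picks P.

No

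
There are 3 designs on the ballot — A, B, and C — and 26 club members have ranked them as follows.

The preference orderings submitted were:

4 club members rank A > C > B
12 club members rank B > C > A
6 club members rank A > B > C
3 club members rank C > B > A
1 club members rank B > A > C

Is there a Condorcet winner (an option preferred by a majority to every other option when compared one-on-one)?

Head-to-head results (26 voters total):
A vs B: B wins 16–10.
A vs C: C wins 15–11.
B vs C: B wins 19–7.
B beats each rival — A (16–10), C (19–7) — so B is the Condorcet winner.

Yes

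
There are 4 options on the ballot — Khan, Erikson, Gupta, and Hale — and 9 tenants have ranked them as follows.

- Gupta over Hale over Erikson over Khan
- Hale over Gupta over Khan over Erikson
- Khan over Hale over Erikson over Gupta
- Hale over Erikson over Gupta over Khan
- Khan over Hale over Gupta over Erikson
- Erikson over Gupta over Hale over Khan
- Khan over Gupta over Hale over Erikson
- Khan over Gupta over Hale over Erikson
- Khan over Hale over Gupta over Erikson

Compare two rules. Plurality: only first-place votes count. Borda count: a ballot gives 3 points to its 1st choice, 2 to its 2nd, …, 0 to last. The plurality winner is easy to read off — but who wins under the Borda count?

Plurality first-place counts: Khan 5, Erikson 1, Gupta 1, Hale 2 → Khan.
Borda totals: Khan 16, Erikson 7, Gupta 14, Hale 17 → Hale.

Hale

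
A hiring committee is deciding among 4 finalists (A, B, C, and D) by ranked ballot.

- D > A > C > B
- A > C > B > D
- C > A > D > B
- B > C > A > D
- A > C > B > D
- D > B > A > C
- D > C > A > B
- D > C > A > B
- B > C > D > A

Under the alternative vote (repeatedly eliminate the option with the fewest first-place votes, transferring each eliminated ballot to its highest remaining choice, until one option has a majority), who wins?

Round 1: D 4, A 2, B 2, C 1. C has the fewest and is eliminated.
Round 2: D 4, A 3, B 2. B has the fewest and is eliminated.
Round 3: D 5, A 4. D has a majority.

D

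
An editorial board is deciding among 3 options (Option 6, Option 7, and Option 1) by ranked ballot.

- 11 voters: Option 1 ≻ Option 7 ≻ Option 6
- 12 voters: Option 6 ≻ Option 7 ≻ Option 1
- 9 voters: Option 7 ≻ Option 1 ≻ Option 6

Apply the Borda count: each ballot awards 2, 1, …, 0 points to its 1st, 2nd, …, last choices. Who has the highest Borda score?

Option 7

Borda scores:
  Option 6: 11·0 + 12·2 + 9·0 = 24
  Option 7: 11·1 + 12·1 + 9·2 = 41
  Option 1: 11·2 + 12·0 + 9·1 = 31
Option 7 has the highest total.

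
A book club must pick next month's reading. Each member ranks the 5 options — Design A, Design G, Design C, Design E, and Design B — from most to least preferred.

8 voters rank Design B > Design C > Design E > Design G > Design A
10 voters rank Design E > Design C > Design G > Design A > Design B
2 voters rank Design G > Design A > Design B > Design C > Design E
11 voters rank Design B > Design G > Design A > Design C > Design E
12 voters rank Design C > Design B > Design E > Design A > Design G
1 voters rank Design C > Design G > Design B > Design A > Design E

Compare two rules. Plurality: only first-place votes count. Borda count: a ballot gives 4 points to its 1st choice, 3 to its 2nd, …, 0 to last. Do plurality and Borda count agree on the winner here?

No

Plurality first-place counts: Design A 0, Design G 2, Design C 13, Design E 10, Design B 19 → Design B.
Borda totals: Design A 51, Design G 72, Design C 119, Design E 80, Design B 118 → Design C.
The two rules disagree: plurality picks Design B, Borda picks Design C.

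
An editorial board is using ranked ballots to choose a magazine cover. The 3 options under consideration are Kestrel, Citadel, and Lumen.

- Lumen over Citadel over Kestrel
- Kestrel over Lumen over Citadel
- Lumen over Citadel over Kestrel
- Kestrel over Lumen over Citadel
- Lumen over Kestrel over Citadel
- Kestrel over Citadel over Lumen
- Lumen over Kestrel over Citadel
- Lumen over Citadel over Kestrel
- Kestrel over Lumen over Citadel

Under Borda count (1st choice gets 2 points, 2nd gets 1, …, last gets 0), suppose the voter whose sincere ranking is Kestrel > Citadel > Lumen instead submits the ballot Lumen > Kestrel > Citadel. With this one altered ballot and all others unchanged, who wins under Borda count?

Borda totals with the altered ballot: Kestrel 9, Citadel 3, Lumen 15.
The winner is unchanged: still Lumen.

Lumen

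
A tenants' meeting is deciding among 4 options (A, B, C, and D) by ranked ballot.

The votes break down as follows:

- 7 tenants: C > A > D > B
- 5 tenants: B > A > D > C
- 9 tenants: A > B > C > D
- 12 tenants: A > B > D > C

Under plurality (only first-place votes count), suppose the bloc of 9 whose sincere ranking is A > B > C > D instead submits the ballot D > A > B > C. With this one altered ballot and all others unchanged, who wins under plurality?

A

First-place totals with the altered ballot: A 12, B 5, C 7, D 9.
The winner is unchanged: still A.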